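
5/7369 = 5/7369 = 0.00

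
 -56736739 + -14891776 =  - 71628515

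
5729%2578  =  573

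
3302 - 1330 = 1972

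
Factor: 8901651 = 3^1*11^1*107^1*2521^1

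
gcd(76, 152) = 76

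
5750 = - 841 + 6591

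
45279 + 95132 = 140411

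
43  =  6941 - 6898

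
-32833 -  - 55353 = 22520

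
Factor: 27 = 3^3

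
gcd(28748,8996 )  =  4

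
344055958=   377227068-33171110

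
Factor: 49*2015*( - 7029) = -3^2*5^1*7^2*11^1*13^1*31^1*71^1  =  - 694008315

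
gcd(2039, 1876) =1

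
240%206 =34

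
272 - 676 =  - 404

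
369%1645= 369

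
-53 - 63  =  -116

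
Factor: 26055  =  3^3*5^1*193^1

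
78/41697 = 26/13899 = 0.00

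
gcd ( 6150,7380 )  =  1230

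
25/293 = 25/293= 0.09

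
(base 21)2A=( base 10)52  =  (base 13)40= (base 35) 1h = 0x34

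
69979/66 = 69979/66=1060.29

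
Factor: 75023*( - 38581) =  - 13^1*29^1*41^1*199^1*941^1 = - 2894462363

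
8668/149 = 8668/149 = 58.17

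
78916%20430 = 17626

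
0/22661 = 0 = 0.00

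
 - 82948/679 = - 82948/679= -122.16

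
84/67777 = 84/67777 = 0.00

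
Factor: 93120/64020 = 16/11=2^4*11^( - 1 )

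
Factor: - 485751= - 3^1* 7^1*23131^1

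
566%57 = 53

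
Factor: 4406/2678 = 13^ ( - 1 )*103^( - 1) * 2203^1 = 2203/1339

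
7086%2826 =1434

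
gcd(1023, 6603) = 93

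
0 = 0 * 60064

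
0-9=  -  9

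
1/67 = 1/67 = 0.01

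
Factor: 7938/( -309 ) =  - 2646/103 = - 2^1*3^3  *  7^2 * 103^ ( - 1)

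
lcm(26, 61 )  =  1586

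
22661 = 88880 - 66219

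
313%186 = 127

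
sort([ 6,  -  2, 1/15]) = [ - 2, 1/15 , 6 ]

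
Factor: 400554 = 2^1*3^2*7^1*11^1*17^2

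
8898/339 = 26+28/113 = 26.25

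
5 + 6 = 11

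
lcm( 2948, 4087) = 179828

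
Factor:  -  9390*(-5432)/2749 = 51006480/2749= 2^4* 3^1*5^1 *7^1 * 97^1 *313^1*2749^ ( - 1)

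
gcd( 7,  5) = 1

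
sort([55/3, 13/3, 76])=[ 13/3,  55/3,76]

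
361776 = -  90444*( - 4)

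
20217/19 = 20217/19= 1064.05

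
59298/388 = 152 + 161/194 = 152.83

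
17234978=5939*2902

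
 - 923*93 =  - 85839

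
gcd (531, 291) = 3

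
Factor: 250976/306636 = 2^3*3^(- 1)*31^1* 101^ ( - 1 )  =  248/303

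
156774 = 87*1802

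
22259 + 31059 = 53318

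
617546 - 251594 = 365952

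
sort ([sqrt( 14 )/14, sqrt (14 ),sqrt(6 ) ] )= [sqrt(14 )/14, sqrt( 6 ),sqrt(14 )]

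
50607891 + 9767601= 60375492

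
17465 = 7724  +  9741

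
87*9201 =800487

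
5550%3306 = 2244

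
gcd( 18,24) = 6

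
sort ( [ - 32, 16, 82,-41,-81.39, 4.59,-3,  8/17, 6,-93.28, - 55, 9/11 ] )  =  [ - 93.28, - 81.39 ,-55,-41, - 32, - 3,  8/17,9/11,4.59, 6,16,  82 ] 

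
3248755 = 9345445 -6096690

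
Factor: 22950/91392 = 2^( - 7)*3^2*5^2*7^( - 1) = 225/896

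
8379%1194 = 21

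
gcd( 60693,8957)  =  1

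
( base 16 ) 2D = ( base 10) 45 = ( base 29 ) 1g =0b101101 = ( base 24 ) 1L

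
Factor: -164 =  - 2^2*41^1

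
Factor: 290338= 2^1*179^1*811^1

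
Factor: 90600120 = 2^3*3^6*5^1*13^1* 239^1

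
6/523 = 6/523 = 0.01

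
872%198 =80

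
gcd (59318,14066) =2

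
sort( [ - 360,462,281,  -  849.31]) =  [ - 849.31, - 360,281, 462 ] 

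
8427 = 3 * 2809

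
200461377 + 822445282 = 1022906659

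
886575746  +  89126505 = 975702251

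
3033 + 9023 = 12056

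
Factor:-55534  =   - 2^1*27767^1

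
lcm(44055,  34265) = 308385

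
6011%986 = 95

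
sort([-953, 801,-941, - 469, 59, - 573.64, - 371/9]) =[-953 , - 941,  -  573.64,  -  469,-371/9, 59, 801 ]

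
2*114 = 228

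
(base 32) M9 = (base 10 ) 713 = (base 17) 27g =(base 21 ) 1ck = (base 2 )1011001001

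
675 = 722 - 47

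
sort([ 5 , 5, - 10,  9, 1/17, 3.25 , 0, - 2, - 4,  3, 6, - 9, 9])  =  [ - 10, - 9, - 4, - 2 , 0, 1/17,3, 3.25 , 5, 5, 6, 9,  9]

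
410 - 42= 368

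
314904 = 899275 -584371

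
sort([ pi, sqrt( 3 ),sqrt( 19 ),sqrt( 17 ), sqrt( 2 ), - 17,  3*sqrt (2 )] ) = [-17, sqrt(2 ), sqrt( 3 ),pi,sqrt( 17),3* sqrt( 2 ),sqrt ( 19 )]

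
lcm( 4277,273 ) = 12831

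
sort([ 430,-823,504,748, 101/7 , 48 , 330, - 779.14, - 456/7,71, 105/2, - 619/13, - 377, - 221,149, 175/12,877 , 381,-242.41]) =[ - 823, - 779.14, - 377, - 242.41, - 221, - 456/7, - 619/13,101/7,  175/12,  48 , 105/2,  71, 149,330, 381, 430,504,  748 , 877]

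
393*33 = 12969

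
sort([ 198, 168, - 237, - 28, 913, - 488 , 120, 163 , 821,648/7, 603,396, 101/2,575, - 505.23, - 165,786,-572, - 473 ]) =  [-572, - 505.23, - 488, - 473, - 237, - 165, - 28, 101/2 , 648/7, 120,163, 168 , 198, 396, 575, 603 , 786, 821, 913]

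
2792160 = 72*38780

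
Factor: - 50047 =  - 50047^1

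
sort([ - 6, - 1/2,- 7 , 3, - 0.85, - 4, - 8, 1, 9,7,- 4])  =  [ - 8,- 7 ,-6, - 4,-4 , - 0.85, - 1/2,  1,3, 7, 9]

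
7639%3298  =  1043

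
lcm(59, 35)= 2065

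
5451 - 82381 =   -  76930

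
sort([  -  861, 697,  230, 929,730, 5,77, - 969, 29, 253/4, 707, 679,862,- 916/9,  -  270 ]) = [ - 969,-861,  -  270,-916/9, 5, 29, 253/4 , 77,  230, 679,697,707, 730,  862, 929] 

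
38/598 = 19/299  =  0.06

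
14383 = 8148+6235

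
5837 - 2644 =3193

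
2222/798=1111/399 =2.78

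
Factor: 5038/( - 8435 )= - 2^1*5^( - 1 )*7^ ( - 1 )*11^1*229^1  *  241^( - 1)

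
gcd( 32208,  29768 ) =488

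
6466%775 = 266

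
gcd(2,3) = 1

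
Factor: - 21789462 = -2^1*3^1 * 149^1*24373^1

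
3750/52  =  72+3/26 =72.12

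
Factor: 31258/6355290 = 15629/3177645 = 3^( - 1)*5^( - 1) * 349^ (-1) * 607^( - 1)*15629^1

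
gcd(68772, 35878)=2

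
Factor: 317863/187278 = 499/294 = 2^( - 1) * 3^( - 1)*7^(- 2 )*499^1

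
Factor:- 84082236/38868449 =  - 2^2*3^1*7^2*151^1*947^1*1021^(-1 ) *38069^( -1)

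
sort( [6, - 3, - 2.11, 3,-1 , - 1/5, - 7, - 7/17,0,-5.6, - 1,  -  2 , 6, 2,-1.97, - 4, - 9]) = [ - 9,- 7, - 5.6 , - 4, - 3, - 2.11, - 2, - 1.97, - 1, - 1, - 7/17, - 1/5 , 0,  2, 3, 6, 6]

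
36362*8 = 290896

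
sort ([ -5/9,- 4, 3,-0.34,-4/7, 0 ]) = [ - 4, - 4/7,-5/9,-0.34, 0, 3]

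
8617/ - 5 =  - 1724+3/5 = -  1723.40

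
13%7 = 6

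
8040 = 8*1005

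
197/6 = 197/6 = 32.83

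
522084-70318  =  451766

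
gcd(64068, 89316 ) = 12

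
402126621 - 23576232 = 378550389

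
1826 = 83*22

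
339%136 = 67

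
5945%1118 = 355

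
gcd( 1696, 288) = 32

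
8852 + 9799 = 18651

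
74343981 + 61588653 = 135932634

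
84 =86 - 2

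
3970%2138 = 1832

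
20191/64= 20191/64 = 315.48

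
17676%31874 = 17676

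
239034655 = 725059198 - 486024543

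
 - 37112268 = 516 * ( - 71923 ) 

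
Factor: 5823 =3^2*647^1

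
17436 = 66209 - 48773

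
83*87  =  7221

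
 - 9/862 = -9/862 = - 0.01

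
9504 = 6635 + 2869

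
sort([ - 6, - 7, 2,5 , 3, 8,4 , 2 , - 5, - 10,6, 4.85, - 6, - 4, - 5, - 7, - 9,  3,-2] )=[ - 10, - 9, - 7, - 7,-6, - 6 , - 5, - 5, - 4, - 2,2,  2, 3,3,4, 4.85, 5, 6, 8] 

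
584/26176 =73/3272 = 0.02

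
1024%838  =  186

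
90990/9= 10110 = 10110.00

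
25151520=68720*366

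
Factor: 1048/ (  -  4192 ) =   -  1/4 = -  2^( - 2)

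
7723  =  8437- 714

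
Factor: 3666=2^1*3^1*13^1*47^1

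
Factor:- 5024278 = - 2^1*7^1 * 358877^1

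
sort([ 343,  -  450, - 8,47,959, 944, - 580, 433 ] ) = [ - 580, - 450, -8, 47,343,433, 944, 959]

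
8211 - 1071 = 7140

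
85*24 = 2040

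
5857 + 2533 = 8390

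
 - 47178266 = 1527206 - 48705472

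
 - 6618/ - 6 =1103 + 0/1 = 1103.00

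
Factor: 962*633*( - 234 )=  - 142493364 = - 2^2 * 3^3*13^2*37^1*211^1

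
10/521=10/521 = 0.02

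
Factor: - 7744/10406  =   - 2^5*43^( - 1) = - 32/43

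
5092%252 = 52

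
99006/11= 99006/11=9000.55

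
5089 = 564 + 4525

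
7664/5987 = 7664/5987 = 1.28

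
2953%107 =64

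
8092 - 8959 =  - 867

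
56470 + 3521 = 59991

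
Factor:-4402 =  - 2^1 * 31^1*71^1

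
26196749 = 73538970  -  47342221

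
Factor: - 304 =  - 2^4*19^1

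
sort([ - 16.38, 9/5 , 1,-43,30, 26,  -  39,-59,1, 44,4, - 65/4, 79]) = [-59,-43, - 39,- 16.38 , - 65/4 , 1, 1, 9/5, 4, 26, 30 , 44,79]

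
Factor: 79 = 79^1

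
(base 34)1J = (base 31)1M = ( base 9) 58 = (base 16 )35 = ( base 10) 53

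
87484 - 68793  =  18691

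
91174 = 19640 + 71534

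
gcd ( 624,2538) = 6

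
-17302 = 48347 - 65649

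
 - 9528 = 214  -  9742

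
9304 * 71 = 660584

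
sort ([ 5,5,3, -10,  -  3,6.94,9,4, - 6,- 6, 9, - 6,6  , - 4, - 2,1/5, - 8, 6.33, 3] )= [- 10 ,- 8, - 6,-6, -6,-4, - 3, - 2, 1/5,3, 3,4,5,  5,6,6.33,6.94,9,  9 ] 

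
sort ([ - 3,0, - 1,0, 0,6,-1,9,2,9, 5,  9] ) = [ - 3, - 1, - 1, 0,0,  0,2,5,6,9,9,9] 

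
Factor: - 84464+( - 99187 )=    - 3^1 *13^1*17^1*277^1 = - 183651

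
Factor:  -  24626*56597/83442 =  - 696878861/41721 = - 3^( - 1)*7^1*1759^1*13907^( - 1)*56597^1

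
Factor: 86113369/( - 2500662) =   -  199799/5802 = -2^( - 1)*3^( - 1 )*967^( -1)*199799^1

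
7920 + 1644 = 9564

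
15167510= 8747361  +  6420149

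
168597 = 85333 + 83264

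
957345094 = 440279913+517065181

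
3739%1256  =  1227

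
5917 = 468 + 5449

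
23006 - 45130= - 22124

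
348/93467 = 12/3223=0.00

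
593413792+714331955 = 1307745747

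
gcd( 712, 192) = 8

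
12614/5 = 12614/5 = 2522.80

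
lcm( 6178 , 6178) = 6178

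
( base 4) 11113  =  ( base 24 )e7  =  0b101010111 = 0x157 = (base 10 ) 343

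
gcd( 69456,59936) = 16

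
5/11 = 5/11 = 0.45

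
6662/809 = 8+190/809=8.23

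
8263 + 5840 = 14103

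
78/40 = 1 + 19/20 = 1.95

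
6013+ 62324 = 68337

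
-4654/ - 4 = 2327/2 = 1163.50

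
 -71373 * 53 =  - 3782769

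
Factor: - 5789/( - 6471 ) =3^( - 2)*7^1*719^(  -  1 ) * 827^1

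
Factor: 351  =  3^3*13^1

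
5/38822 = 5/38822 = 0.00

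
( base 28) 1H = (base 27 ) 1i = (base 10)45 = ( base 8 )55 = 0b101101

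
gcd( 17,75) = 1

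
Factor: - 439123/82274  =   - 2^ ( - 1)*31^(-1)* 1327^( - 1)*439123^1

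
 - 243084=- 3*81028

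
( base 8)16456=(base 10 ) 7470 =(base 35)63F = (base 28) 9EM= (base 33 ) 6SC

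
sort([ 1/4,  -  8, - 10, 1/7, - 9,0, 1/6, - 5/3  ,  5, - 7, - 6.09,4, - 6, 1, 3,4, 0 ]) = [ - 10, - 9,-8, - 7, - 6.09,-6, - 5/3, 0 , 0,1/7,1/6,1/4, 1 , 3,4 , 4,5 ]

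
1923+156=2079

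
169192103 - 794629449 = - 625437346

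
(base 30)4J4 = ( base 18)cfg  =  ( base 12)24ba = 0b1000001001110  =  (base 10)4174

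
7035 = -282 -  - 7317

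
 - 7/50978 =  -1 + 50971/50978 = - 0.00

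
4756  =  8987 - 4231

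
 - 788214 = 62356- 850570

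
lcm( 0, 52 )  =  0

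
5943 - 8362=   - 2419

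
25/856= 25/856 = 0.03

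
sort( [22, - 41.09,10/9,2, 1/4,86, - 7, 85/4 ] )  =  [ - 41.09, - 7,  1/4,10/9,2  ,  85/4, 22, 86 ] 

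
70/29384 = 35/14692 =0.00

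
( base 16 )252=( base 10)594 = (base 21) 176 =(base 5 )4334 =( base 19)1C5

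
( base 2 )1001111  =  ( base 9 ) 87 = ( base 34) 2B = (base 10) 79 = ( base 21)3G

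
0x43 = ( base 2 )1000011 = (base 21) 34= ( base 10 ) 67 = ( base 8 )103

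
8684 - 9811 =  - 1127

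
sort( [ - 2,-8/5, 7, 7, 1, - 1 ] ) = [- 2,  -  8/5 ,- 1, 1,7, 7]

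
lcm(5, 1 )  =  5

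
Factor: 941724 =2^2*3^2*7^1*37^1 * 101^1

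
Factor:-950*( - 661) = 2^1*5^2 *19^1*661^1 = 627950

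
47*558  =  26226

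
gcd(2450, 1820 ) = 70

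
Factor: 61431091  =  23^1*541^1*4937^1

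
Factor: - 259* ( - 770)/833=4070/17 = 2^1*5^1*11^1*17^( -1)*37^1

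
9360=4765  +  4595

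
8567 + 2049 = 10616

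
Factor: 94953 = 3^1*31^1 *1021^1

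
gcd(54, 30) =6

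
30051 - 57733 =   -  27682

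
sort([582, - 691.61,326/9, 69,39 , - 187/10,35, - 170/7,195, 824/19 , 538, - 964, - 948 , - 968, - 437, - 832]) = [-968, - 964, - 948, -832 , - 691.61, - 437, - 170/7, - 187/10,35, 326/9, 39, 824/19, 69,  195, 538, 582]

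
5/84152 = 5/84152 = 0.00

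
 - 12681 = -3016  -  9665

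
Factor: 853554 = 2^1 * 3^1*13^1*31^1 * 353^1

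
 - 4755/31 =-4755/31 = - 153.39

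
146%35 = 6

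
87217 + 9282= 96499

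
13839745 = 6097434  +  7742311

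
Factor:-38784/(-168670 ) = 2^6*3^1*5^( - 1)*167^( - 1 ) = 192/835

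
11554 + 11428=22982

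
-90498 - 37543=-128041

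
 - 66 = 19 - 85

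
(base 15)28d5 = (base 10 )8750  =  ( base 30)9lk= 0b10001000101110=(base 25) E00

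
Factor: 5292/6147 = 2^2*3^1*7^2*683^( - 1)  =  588/683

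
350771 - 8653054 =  - 8302283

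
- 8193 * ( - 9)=73737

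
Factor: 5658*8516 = 2^3*3^1*23^1 * 41^1*2129^1=48183528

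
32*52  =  1664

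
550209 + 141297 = 691506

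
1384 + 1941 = 3325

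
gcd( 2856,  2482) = 34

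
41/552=41/552 = 0.07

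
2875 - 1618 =1257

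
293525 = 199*1475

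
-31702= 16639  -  48341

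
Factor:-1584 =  - 2^4*3^2 * 11^1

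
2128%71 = 69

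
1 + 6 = 7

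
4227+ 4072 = 8299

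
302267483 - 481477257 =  - 179209774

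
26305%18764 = 7541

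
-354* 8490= - 3005460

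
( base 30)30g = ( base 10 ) 2716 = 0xA9C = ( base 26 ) 40c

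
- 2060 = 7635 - 9695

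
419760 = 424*990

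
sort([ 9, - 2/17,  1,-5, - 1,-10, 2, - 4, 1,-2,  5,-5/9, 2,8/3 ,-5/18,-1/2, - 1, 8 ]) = [-10, -5, - 4,-2, - 1, - 1  , - 5/9, - 1/2, - 5/18,-2/17, 1, 1, 2,  2 , 8/3, 5, 8, 9]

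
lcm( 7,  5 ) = 35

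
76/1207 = 76/1207 = 0.06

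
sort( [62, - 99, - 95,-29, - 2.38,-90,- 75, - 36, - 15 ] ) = [ - 99, - 95, - 90 , - 75, - 36, - 29, - 15, - 2.38,62 ] 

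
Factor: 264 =2^3*3^1  *  11^1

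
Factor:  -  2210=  - 2^1*5^1*13^1* 17^1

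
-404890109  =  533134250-938024359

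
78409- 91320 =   -  12911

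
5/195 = 1/39 =0.03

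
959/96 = 9 + 95/96 = 9.99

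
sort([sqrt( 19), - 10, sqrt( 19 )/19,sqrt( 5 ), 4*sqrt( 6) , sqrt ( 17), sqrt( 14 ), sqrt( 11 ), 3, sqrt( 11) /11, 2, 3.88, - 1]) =[ - 10 ,-1,sqrt( 19)/19, sqrt( 11)/11, 2, sqrt( 5 ), 3 , sqrt (11), sqrt( 14 ), 3.88, sqrt( 17), sqrt( 19 ), 4*sqrt( 6)]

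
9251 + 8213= 17464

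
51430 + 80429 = 131859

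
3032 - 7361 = -4329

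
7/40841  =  7/40841  =  0.00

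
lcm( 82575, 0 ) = 0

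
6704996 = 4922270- - 1782726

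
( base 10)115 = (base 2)1110011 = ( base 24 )4J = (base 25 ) 4f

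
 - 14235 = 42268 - 56503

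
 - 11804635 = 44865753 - 56670388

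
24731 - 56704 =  - 31973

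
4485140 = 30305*148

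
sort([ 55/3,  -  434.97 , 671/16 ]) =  [ - 434.97,55/3,671/16 ]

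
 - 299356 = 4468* ( - 67 )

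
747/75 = 9  +  24/25 = 9.96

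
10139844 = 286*35454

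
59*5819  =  343321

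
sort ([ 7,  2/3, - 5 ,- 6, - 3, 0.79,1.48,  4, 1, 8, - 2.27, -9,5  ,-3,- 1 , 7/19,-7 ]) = [-9, - 7,  -  6, - 5, - 3, -3, - 2.27,-1,7/19, 2/3,0.79,1 , 1.48,4 , 5, 7, 8 ] 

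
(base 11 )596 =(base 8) 1306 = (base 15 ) 325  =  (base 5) 10320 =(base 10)710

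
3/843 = 1/281  =  0.00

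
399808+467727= 867535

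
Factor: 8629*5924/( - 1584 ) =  - 2^ ( - 2)*3^( - 2)*11^( - 1 )*1481^1 *8629^1= -  12779549/396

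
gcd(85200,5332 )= 4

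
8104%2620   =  244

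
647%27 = 26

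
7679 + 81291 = 88970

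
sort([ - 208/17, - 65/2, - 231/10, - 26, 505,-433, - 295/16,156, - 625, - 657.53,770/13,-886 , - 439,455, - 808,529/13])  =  [ - 886, - 808, - 657.53, - 625, - 439,  -  433, - 65/2,  -  26, - 231/10, - 295/16, - 208/17,529/13,  770/13, 156,455, 505]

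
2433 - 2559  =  -126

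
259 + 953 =1212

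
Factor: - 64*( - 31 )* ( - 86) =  - 2^7* 31^1*43^1 = - 170624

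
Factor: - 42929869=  - 42929869^1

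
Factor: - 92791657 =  - 7^1*13255951^1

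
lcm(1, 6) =6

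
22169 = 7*3167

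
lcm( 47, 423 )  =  423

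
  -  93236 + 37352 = - 55884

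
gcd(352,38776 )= 8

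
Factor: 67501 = 7^1*9643^1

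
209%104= 1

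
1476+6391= 7867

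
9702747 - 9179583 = 523164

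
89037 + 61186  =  150223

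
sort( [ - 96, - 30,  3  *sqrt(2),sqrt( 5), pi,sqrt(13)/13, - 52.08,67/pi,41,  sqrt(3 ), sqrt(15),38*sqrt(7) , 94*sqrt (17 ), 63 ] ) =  [ - 96, - 52.08, - 30,sqrt(13 )/13, sqrt(3), sqrt(5),pi, sqrt(15 ), 3*sqrt(2),67/pi, 41,63,38*sqrt(7 ),94*sqrt (17)] 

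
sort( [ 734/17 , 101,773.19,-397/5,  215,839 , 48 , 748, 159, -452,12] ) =[ - 452,-397/5, 12,734/17, 48, 101, 159 , 215, 748, 773.19, 839] 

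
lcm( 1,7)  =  7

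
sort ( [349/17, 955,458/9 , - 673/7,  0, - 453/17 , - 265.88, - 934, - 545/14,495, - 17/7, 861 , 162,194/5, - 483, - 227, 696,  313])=[ -934, - 483, - 265.88,  -  227 , - 673/7, - 545/14 , - 453/17 , - 17/7, 0,349/17,194/5,458/9, 162,  313 , 495, 696, 861 , 955 ] 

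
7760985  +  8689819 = 16450804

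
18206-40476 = - 22270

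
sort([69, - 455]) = [ -455, 69 ]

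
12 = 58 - 46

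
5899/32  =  184 + 11/32 = 184.34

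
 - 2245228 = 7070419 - 9315647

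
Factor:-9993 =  - 3^1 * 3331^1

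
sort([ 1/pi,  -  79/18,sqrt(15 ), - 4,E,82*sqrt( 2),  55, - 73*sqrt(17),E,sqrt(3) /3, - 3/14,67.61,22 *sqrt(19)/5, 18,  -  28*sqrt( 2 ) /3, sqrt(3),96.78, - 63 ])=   [ - 73*sqrt(17), - 63, - 28*sqrt( 2 )/3, - 79/18, - 4,-3/14,1/pi,sqrt( 3) /3,sqrt( 3 ),E, E , sqrt( 15),18  ,  22*sqrt(19 ) /5,55,67.61,96.78, 82 * sqrt(2) ]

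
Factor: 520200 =2^3*3^2*5^2*17^2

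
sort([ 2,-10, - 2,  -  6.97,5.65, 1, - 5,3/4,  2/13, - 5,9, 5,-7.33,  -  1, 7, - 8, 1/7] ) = [ -10,- 8, - 7.33,-6.97, - 5,-5, - 2,-1,  1/7,2/13,  3/4, 1 , 2,5,  5.65, 7 , 9] 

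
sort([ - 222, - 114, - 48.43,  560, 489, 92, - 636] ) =[ - 636 , - 222, - 114, - 48.43,92,489,560]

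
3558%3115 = 443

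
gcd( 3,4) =1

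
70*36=2520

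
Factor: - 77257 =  - 23^1*3359^1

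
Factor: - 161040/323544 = - 2^1*5^1*11^1*13^(  -  1)*17^ (-1 )= -  110/221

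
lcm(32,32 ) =32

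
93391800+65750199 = 159141999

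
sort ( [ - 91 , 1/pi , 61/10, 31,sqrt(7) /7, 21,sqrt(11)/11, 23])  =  [ - 91,sqrt ( 11)/11,1/pi,sqrt(7 )/7,61/10, 21, 23, 31] 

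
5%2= 1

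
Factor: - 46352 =-2^4*2897^1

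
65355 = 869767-804412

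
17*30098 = 511666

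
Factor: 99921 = 3^1*19^1 * 1753^1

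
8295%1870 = 815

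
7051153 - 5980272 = 1070881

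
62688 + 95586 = 158274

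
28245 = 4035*7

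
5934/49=5934/49 = 121.10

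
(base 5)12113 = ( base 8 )1614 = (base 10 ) 908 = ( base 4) 32030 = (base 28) 14c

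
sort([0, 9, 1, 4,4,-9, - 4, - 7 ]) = [ - 9, - 7, - 4,0,1,4, 4, 9 ]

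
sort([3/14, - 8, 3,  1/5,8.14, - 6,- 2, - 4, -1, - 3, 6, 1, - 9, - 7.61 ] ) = [ -9, - 8, - 7.61, - 6, -4, -3, - 2, - 1, 1/5, 3/14,  1,  3, 6, 8.14 ]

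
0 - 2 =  -2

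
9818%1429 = 1244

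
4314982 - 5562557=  - 1247575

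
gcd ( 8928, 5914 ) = 2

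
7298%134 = 62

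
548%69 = 65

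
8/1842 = 4/921 = 0.00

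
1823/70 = 1823/70 = 26.04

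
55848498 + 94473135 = 150321633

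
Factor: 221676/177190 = 294/235 = 2^1 * 3^1*5^( -1)*7^2 *47^( - 1 )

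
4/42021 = 4/42021= 0.00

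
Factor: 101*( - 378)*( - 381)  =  14545818=2^1* 3^4*7^1*101^1  *  127^1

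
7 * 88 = 616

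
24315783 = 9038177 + 15277606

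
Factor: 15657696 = 2^5*3^2*54367^1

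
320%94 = 38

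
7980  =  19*420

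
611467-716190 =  - 104723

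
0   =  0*865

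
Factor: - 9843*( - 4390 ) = 43210770 = 2^1*3^1*5^1*17^1 * 193^1 * 439^1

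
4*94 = 376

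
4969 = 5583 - 614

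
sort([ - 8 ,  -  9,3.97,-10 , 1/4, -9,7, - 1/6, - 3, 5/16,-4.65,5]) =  [ - 10, - 9,  -  9, - 8 ,  -  4.65,  -  3 , - 1/6, 1/4,5/16,3.97,5,7 ] 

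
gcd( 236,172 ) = 4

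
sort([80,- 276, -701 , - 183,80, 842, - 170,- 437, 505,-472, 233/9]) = [-701,  -  472, -437, - 276, - 183, -170,  233/9,80, 80,  505,  842 ] 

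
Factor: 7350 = 2^1*3^1 * 5^2 * 7^2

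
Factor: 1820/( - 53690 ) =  - 2^1 * 59^(-1) = - 2/59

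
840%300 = 240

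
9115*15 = 136725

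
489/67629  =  163/22543 =0.01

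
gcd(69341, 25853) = 1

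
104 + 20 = 124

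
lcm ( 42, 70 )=210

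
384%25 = 9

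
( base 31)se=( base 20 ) 242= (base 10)882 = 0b1101110010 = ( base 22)1I2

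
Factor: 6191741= 6191741^1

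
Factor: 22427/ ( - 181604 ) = -2^( - 2 )*41^1*83^( - 1)= - 41/332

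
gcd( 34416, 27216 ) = 144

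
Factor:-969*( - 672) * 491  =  2^5 * 3^2 * 7^1* 17^1*19^1*491^1 = 319723488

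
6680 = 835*8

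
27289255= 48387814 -21098559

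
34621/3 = 11540 + 1/3 = 11540.33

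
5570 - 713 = 4857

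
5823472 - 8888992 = -3065520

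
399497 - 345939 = 53558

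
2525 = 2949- 424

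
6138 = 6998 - 860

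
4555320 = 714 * 6380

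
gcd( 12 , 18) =6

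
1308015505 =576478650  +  731536855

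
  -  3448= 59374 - 62822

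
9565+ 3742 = 13307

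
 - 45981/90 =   -  511 + 1/10 = - 510.90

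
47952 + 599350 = 647302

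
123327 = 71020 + 52307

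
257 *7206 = 1851942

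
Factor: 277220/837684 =69305/209421= 3^(  -  2)*5^1*83^1*167^1*23269^(-1)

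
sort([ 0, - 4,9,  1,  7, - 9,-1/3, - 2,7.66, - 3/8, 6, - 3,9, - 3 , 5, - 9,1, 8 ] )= [ - 9, - 9, - 4, - 3, - 3, - 2, - 3/8, - 1/3,0, 1  ,  1, 5,6 , 7, 7.66 , 8, 9,  9 ] 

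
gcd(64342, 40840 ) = 2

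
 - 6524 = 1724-8248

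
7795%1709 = 959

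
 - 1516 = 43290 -44806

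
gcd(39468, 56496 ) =132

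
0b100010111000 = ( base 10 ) 2232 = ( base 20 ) 5bc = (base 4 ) 202320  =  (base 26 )37m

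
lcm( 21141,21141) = 21141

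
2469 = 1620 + 849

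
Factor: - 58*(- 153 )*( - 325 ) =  - 2884050 = -2^1 * 3^2*5^2*13^1*17^1 * 29^1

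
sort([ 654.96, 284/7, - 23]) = [- 23, 284/7, 654.96]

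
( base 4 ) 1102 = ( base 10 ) 82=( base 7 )145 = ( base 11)75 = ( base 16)52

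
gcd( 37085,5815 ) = 5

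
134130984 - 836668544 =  - 702537560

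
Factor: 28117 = 31^1*907^1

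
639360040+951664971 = 1591025011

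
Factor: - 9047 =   -  83^1  *  109^1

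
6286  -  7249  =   - 963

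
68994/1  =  68994 = 68994.00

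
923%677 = 246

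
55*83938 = 4616590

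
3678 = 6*613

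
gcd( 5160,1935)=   645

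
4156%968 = 284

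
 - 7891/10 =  - 7891/10 = - 789.10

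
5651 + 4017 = 9668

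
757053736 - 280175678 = 476878058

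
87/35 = 2 + 17/35 =2.49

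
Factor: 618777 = 3^2*197^1*349^1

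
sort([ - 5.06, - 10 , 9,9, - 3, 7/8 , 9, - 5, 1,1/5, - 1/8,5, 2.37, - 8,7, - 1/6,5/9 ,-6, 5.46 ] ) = [ - 10, - 8, - 6, - 5.06, - 5,-3, - 1/6, - 1/8,1/5, 5/9, 7/8,1,2.37, 5,5.46,7,9,9,9]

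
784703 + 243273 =1027976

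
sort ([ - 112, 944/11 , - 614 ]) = [ - 614, - 112,944/11] 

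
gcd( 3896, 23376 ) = 3896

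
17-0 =17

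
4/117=4/117 = 0.03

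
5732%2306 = 1120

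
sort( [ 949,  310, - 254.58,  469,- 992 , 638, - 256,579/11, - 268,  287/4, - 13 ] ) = [ - 992, - 268, - 256,-254.58, - 13,579/11,287/4 , 310,469, 638, 949 ]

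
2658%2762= 2658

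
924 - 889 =35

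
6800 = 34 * 200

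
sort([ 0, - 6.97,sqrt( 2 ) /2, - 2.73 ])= [ - 6.97, - 2.73,0,sqrt( 2) /2 ] 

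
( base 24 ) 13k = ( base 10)668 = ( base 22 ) 188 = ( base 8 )1234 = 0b1010011100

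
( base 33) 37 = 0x6A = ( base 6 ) 254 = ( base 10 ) 106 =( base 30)3G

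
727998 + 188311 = 916309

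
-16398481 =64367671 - 80766152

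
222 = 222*1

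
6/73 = 6/73 = 0.08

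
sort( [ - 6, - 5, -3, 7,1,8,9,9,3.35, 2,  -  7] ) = [ - 7 , - 6 , - 5, - 3 , 1,2,3.35,7,8, 9, 9]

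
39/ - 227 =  - 1 + 188/227 = -  0.17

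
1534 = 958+576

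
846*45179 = 38221434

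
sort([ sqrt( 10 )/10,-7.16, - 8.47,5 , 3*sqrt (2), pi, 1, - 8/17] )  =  [  -  8.47, - 7.16, - 8/17, sqrt(10)/10, 1, pi,3* sqrt(2 ),5] 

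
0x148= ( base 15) 16d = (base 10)328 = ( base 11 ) 279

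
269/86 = 269/86 = 3.13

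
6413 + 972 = 7385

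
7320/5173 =1  +  2147/5173=1.42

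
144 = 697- 553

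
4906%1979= 948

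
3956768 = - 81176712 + 85133480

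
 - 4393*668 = -2934524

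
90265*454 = 40980310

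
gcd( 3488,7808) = 32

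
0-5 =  - 5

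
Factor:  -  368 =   -  2^4*23^1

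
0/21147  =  0 = 0.00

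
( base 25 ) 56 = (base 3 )11212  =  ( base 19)6H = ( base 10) 131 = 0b10000011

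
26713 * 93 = 2484309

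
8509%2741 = 286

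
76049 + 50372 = 126421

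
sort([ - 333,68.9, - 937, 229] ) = [  -  937, - 333, 68.9, 229 ]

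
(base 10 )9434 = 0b10010011011010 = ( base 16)24da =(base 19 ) 172a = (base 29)B69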